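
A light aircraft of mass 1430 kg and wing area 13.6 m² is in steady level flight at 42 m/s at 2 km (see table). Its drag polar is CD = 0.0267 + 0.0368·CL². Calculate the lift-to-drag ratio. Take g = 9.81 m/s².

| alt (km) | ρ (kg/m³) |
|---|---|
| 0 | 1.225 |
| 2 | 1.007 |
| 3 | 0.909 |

L/D = 15.2

At 2 km, from the table: ρ = 1.007 kg/m³.
Weight W = mg = 1430 × 9.81 = 14028 N; in level flight L = W.
Dynamic pressure q = 0.5 × 1.007 × 42² = 888.2 Pa.
Required CL = L/(qS) = 14028/(888.2·13.6) = 1.161.
CD = 0.0267 + 0.0368 × 1.161² = 0.07633.
L/D = CL/CD = 1.161 / 0.07633 = 15.2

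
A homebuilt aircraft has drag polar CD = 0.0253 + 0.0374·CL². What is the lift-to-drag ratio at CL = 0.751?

L/D = 16.2

CD = 0.0253 + 0.0374 × 0.751² = 0.04639
L/D = CL/CD = 0.751 / 0.04639 = 16.2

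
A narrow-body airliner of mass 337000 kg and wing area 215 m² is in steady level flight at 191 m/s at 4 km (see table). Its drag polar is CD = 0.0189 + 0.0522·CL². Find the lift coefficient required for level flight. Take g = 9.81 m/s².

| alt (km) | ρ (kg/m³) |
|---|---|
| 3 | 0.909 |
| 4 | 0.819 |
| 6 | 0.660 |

CL = 1.03

At 4 km, from the table: ρ = 0.819 kg/m³.
Weight W = mg = 337000 × 9.81 = 3.306×10^6 N; in level flight L = W.
Dynamic pressure q = 0.5 × 0.819 × 191² = 14940 Pa.
CL = W/(q·S) = 3.306×10^6 / (14940 × 215) = 1.029.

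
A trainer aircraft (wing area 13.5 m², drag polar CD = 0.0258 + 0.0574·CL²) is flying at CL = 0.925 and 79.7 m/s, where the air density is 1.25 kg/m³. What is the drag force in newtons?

CD = 0.0258 + 0.0574 × 0.925² = 0.07491
D = ½ρv²S·CD = ½ × 1.25 × 79.7² × 13.5 × 0.07491 = 4020 N

D = 4020 N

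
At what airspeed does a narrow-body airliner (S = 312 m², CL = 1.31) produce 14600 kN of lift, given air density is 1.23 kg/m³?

L = ½ρv²S·CL ⇒ v = √(2L/(ρ·S·CL))
v = √(2 × 1.46×10^7 / (1.23 × 312 × 1.31)) = √58080 = 241 m/s

v = 241 m/s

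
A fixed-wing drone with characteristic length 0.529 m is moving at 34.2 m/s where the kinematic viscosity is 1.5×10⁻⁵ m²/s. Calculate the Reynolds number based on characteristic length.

Re = 1.21×10^6

Re = v·c/ν = 34.2 × 0.529 / (1.5×10⁻⁵) = 1.21×10^6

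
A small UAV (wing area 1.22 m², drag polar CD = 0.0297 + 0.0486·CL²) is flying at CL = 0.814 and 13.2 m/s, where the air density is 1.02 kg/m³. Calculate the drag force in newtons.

D = 6.71 N

CD = 0.0297 + 0.0486 × 0.814² = 0.0619
D = ½ρv²S·CD = ½ × 1.02 × 13.2² × 1.22 × 0.0619 = 6.71 N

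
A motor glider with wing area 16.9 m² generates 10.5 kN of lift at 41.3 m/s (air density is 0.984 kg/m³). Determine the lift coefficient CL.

CL = 0.74

From L = ½ρv²S·CL, rearranging gives CL = 2L/(ρv²S).
CL = 2 × 10500 / (0.984 × 41.3² × 16.9) = 0.74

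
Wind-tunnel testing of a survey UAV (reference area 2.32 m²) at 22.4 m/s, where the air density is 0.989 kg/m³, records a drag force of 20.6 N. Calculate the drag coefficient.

CD = 0.0358

From D = ½ρv²S·CD, rearranging gives CD = 2D/(ρv²S).
CD = 2 × 20.6 / (0.989 × 22.4² × 2.32) = 0.0358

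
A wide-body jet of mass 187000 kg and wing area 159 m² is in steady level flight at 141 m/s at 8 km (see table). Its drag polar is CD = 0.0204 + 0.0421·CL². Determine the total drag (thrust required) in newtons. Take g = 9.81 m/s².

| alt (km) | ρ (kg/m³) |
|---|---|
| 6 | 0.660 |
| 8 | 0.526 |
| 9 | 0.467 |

D = 1.87×10^5 N

At 8 km, from the table: ρ = 0.526 kg/m³.
Weight W = mg = 187000 × 9.81 = 1.8345×10^6 N; in level flight L = W.
q = ½ρv² = ½ × 0.526 × 141² = 5229 Pa.
CL = W/(q·S) = 1.8345×10^6 / (5229 × 159) = 2.207.
CD = 0.0204 + 0.0421 × 2.207² = 0.2254.
D = q·S·CD = 5229 × 159 × 0.2254 = 1.874×10^5 N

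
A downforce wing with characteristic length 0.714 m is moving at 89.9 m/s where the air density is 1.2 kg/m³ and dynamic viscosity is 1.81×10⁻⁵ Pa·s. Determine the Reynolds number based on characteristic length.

Re = 4.26×10^6

Re = ρ·v·c/μ = 1.2 × 89.9 × 0.714 / (1.81×10⁻⁵) = 4.26×10^6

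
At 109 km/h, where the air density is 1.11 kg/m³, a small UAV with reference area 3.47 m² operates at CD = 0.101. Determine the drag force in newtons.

D = 178 N

Convert speed: v = 109 km/h ÷ 3.6 = 30.28 m/s.
D = ½ρv²S·CD = ½ × 1.11 × 30.28² × 3.47 × 0.101 = 178 N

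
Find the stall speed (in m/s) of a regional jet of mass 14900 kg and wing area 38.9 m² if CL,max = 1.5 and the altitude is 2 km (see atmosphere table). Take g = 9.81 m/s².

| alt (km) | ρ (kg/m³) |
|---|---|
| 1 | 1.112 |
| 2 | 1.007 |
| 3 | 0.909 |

At 2 km, from the table: ρ = 1.007 kg/m³.
Stall occurs when L = W at CL,max. W = mg = 14900 × 9.81 = 1.462×10^5 N.
V_stall = √(2W/(ρ·S·CL,max)) = √(2 × 1.462×10^5 / (1.007 × 38.9 × 1.5))
V_stall = √4975 = 70.5 m/s

V_stall = 70.5 m/s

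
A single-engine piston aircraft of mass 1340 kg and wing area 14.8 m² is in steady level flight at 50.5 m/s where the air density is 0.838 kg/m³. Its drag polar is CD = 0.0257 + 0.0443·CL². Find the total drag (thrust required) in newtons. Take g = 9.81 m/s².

Level flight ⇒ L = W = m·g = 1340 × 9.81 = 13145 N.
Dynamic pressure q = 0.5 × 0.838 × 50.5² = 1069 Pa.
Required CL = L/(qS) = 13145/(1069·14.8) = 0.8312.
CD = 0.0257 + 0.0443 × 0.8312² = 0.05631.
D = q·S·CD = 1069 × 14.8 × 0.05631 = 890.5 N

D = 890 N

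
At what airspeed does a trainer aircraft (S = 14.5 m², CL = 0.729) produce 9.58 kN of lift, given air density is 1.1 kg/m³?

v = 40.6 m/s

L = ½ρv²S·CL ⇒ v = √(2L/(ρ·S·CL))
v = √(2 × 9580 / (1.1 × 14.5 × 0.729)) = √1648 = 40.6 m/s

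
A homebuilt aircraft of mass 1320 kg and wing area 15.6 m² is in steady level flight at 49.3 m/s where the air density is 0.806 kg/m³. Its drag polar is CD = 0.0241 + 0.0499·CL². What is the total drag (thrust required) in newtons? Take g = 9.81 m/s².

Weight W = mg = 1320 × 9.81 = 12949 N; in level flight L = W.
q = ½ρv² = ½ × 0.806 × 49.3² = 979.5 Pa.
CL = W/(q·S) = 12949 / (979.5 × 15.6) = 0.8475.
CD = 0.0241 + 0.0499 × 0.8475² = 0.05994.
D = q·S·CD = 979.5 × 15.6 × 0.05994 = 915.8 N

D = 916 N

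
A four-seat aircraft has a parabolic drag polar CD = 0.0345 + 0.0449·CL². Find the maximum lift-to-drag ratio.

(L/D)max = 12.7

For CD = CD0 + K·CL², (L/D)max occurs at CL* = √(CD0/K) and equals 1/(2√(K·CD0)).
(L/D)max = 1/(2√(0.0449 × 0.0345)) = 1/(2 × 0.03936) = 12.7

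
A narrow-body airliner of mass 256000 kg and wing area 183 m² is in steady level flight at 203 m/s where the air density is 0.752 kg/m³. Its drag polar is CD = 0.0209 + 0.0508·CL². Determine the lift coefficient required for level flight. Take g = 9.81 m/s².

Weight W = mg = 256000 × 9.81 = 2.5114×10^6 N; in level flight L = W.
Dynamic pressure q = 0.5 × 0.752 × 203² = 15490 Pa.
CL = 2W/(ρv²S) = 2×2.5114×10^6/(0.752×203²×183) = 0.8857.

CL = 0.886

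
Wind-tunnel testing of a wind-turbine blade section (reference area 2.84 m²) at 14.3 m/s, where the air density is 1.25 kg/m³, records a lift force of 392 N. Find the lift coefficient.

CL = 1.08

From L = ½ρv²S·CL, rearranging gives CL = 2L/(ρv²S).
CL = 2 × 392 / (1.25 × 14.3² × 2.84) = 1.08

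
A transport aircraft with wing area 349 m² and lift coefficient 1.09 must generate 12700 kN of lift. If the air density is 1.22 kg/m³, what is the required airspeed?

v = 234 m/s

L = ½ρv²S·CL ⇒ v = √(2L/(ρ·S·CL))
v = √(2 × 1.27×10^7 / (1.22 × 349 × 1.09)) = √54730 = 234 m/s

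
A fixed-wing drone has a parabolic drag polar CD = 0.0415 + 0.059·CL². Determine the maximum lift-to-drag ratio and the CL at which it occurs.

(L/D)max = 10.1, at CL = 0.839

For CD = CD0 + K·CL², (L/D)max occurs at CL* = √(CD0/K) and equals 1/(2√(K·CD0)).
(L/D)max = 1/(2√(0.059 × 0.0415)) = 1/(2 × 0.04948) = 10.1
CL* = √(0.0415/0.059) = 0.839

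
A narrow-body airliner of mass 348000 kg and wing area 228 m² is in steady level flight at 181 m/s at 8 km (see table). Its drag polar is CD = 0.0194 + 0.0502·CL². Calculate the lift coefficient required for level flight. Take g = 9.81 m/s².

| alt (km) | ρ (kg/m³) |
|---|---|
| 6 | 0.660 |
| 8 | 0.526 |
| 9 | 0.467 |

CL = 1.74

At 8 km, from the table: ρ = 0.526 kg/m³.
In steady level flight, lift balances weight: W = mg = 348000 × 9.81 = 3.4139×10^6 N.
q = ½ρv² = ½ × 0.526 × 181² = 8616 Pa.
CL = W/(q·S) = 3.4139×10^6 / (8616 × 228) = 1.738.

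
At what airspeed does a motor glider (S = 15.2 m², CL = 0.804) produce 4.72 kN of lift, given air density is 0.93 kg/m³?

L = ½ρv²S·CL ⇒ v = √(2L/(ρ·S·CL))
v = √(2 × 4720 / (0.93 × 15.2 × 0.804)) = √830.6 = 28.8 m/s

v = 28.8 m/s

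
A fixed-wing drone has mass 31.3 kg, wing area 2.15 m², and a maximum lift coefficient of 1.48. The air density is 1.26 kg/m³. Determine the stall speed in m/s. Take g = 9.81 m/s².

At stall, lift equals weight: L = W = m·g = 31.3 × 9.81 = 307.1 N.
V_stall = √(2W/(ρ·S·CL,max)) = √(2 × 307.1 / (1.26 × 2.15 × 1.48))
V_stall = √153.2 = 12.4 m/s

V_stall = 12.4 m/s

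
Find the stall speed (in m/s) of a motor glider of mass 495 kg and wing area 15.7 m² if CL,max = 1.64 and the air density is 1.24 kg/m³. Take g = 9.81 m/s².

V_stall = 17.4 m/s

Weight W = mg = 495 × 9.81 = 4856 N.
V_stall = √(2W/(ρ·S·CL,max)) = √(2 × 4856 / (1.24 × 15.7 × 1.64))
V_stall = √304.2 = 17.4 m/s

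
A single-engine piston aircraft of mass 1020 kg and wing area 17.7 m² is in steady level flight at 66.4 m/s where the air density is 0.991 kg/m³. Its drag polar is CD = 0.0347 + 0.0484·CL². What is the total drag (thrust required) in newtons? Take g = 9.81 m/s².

D = 1470 N

Weight W = mg = 1020 × 9.81 = 10006 N; in level flight L = W.
q = ½ρv² = ½ × 0.991 × 66.4² = 2185 Pa.
Required CL = L/(qS) = 10006/(2185·17.7) = 0.2588.
CD = 0.0347 + 0.0484 × 0.2588² = 0.03794.
D = q·S·CD = 2185 × 17.7 × 0.03794 = 1467 N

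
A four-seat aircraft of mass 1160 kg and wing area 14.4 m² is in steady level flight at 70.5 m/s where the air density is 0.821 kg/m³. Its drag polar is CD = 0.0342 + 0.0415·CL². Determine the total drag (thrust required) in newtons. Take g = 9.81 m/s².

D = 1190 N

Level flight ⇒ L = W = m·g = 1160 × 9.81 = 11380 N.
q = ½ρv² = ½ × 0.821 × 70.5² = 2040 Pa.
CL = 2W/(ρv²S) = 2×11380/(0.821×70.5²×14.4) = 0.3873.
CD = 0.0342 + 0.0415 × 0.3873² = 0.04043.
D = q·S·CD = 2040 × 14.4 × 0.04043 = 1188 N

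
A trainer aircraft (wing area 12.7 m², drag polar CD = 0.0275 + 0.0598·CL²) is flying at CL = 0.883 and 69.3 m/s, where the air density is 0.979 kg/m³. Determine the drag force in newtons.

CD = 0.0275 + 0.0598 × 0.883² = 0.07413
D = ½ρv²S·CD = ½ × 0.979 × 69.3² × 12.7 × 0.07413 = 2210 N

D = 2210 N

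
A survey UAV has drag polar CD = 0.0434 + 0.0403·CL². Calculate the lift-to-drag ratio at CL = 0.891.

CD = 0.0434 + 0.0403 × 0.891² = 0.07539
L/D = CL/CD = 0.891 / 0.07539 = 11.8

L/D = 11.8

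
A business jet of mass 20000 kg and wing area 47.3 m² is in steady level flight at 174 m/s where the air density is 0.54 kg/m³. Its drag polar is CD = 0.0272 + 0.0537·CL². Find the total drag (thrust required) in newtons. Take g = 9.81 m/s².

D = 15900 N

In steady level flight, lift balances weight: W = mg = 20000 × 9.81 = 1.962×10^5 N.
q = ½ρv² = ½ × 0.54 × 174² = 8175 Pa.
CL = W/(q·S) = 1.962×10^5 / (8175 × 47.3) = 0.5074.
CD = 0.0272 + 0.0537 × 0.5074² = 0.04103.
D = q·S·CD = 8175 × 47.3 × 0.04103 = 15860 N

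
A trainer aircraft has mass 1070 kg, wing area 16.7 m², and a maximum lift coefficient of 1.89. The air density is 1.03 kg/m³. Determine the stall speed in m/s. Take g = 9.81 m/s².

V_stall = 25.4 m/s

Stall occurs when L = W at CL,max. W = mg = 1070 × 9.81 = 10500 N.
V_stall = √(2W/(ρ·S·CL,max)) = √(2 × 10500 / (1.03 × 16.7 × 1.89))
V_stall = √645.8 = 25.4 m/s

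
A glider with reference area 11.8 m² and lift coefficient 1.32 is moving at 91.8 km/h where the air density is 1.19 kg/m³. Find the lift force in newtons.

Convert speed: v = 91.8 km/h ÷ 3.6 = 25.5 m/s.
L = ½ρv²S·CL = ½ × 1.19 × 25.5² × 11.8 × 1.32 = 6030 N ≈ 6.03 kN

L = 6030 N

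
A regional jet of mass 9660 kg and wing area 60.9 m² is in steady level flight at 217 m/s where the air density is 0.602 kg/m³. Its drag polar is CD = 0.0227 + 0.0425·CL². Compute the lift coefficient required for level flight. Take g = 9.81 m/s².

Level flight ⇒ L = W = m·g = 9660 × 9.81 = 94765 N.
Dynamic pressure q = 0.5 × 0.602 × 217² = 14170 Pa.
Required CL = L/(qS) = 94765/(14170·60.9) = 0.1098.

CL = 0.11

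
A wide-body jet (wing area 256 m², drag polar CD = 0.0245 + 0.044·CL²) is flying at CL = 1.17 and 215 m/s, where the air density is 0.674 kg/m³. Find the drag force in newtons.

CD = 0.0245 + 0.044 × 1.17² = 0.08473
D = ½ρv²S·CD = ½ × 0.674 × 215² × 256 × 0.08473 = 3.38×10^5 N

D = 3.38×10^5 N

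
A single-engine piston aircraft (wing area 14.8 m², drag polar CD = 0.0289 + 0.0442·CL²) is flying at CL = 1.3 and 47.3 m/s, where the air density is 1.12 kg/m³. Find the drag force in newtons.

CD = 0.0289 + 0.0442 × 1.3² = 0.1036
D = ½ρv²S·CD = ½ × 1.12 × 47.3² × 14.8 × 0.1036 = 1920 N

D = 1920 N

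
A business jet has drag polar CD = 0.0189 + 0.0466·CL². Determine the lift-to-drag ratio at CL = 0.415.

CD = 0.0189 + 0.0466 × 0.415² = 0.02693
L/D = CL/CD = 0.415 / 0.02693 = 15.4

L/D = 15.4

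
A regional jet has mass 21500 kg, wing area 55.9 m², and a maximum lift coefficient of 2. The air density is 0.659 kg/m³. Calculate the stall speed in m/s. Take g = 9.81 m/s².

V_stall = 75.7 m/s

At stall, lift equals weight: L = W = m·g = 21500 × 9.81 = 2.109×10^5 N.
V_stall = √(2W/(ρ·S·CL,max)) = √(2 × 2.109×10^5 / (0.659 × 55.9 × 2))
V_stall = √5725 = 75.7 m/s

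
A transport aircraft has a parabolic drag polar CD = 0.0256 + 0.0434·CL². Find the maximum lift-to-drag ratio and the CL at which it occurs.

For CD = CD0 + K·CL², (L/D)max occurs at CL* = √(CD0/K) and equals 1/(2√(K·CD0)).
(L/D)max = 1/(2√(0.0434 × 0.0256)) = 1/(2 × 0.03333) = 15
CL* = √(0.0256/0.0434) = 0.768

(L/D)max = 15, at CL = 0.768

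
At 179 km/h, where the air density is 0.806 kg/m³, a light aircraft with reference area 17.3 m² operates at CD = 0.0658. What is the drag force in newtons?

Convert speed: v = 179 km/h ÷ 3.6 = 49.72 m/s.
Dynamic pressure q = ½ρv² = ½ × 0.806 × 49.72² = 996.3 Pa.
D = q·S·CD = 996.3 × 17.3 × 0.0658 = 1130 N

D = 1130 N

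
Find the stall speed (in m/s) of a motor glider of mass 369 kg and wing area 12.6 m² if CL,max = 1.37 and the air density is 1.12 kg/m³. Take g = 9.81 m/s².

Weight W = mg = 369 × 9.81 = 3620 N.
From L = ½ρV²S·CL,max = W: V_stall = √(2W/(ρSCL,max)) = √(2·3620/(1.12·12.6·1.37))
V_stall = √374.5 = 19.4 m/s

V_stall = 19.4 m/s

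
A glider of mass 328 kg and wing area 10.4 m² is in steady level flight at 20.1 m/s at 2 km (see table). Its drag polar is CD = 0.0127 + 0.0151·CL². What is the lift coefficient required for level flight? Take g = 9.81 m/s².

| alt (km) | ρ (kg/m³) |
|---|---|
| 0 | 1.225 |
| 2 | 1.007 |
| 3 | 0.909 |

CL = 1.52

At 2 km, from the table: ρ = 1.007 kg/m³.
Level flight ⇒ L = W = m·g = 328 × 9.81 = 3217.7 N.
Dynamic pressure q = 0.5 × 1.007 × 20.1² = 203.4 Pa.
Required CL = L/(qS) = 3217.7/(203.4·10.4) = 1.521.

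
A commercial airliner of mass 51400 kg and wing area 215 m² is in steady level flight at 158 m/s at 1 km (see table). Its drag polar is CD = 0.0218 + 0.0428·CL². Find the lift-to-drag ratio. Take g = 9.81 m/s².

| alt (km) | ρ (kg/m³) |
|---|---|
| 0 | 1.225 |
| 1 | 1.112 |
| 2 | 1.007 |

L/D = 7.34

At 1 km, from the table: ρ = 1.112 kg/m³.
Level flight ⇒ L = W = m·g = 51400 × 9.81 = 5.0423×10^5 N.
q = ½ρv² = ½ × 1.112 × 158² = 13880 Pa.
Required CL = L/(qS) = 5.0423×10^5/(13880·215) = 0.169.
CD = 0.0218 + 0.0428 × 0.169² = 0.02302.
L/D = CL/CD = 0.169 / 0.02302 = 7.34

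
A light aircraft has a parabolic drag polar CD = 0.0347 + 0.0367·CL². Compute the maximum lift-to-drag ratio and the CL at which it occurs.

For CD = CD0 + K·CL², (L/D)max occurs at CL* = √(CD0/K) and equals 1/(2√(K·CD0)).
(L/D)max = 1/(2√(0.0367 × 0.0347)) = 1/(2 × 0.03569) = 14
CL* = √(0.0347/0.0367) = 0.972

(L/D)max = 14, at CL = 0.972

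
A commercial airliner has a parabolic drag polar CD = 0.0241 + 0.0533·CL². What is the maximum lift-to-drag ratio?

(L/D)max = 14

For CD = CD0 + K·CL², (L/D)max occurs at CL* = √(CD0/K) and equals 1/(2√(K·CD0)).
(L/D)max = 1/(2√(0.0533 × 0.0241)) = 1/(2 × 0.03584) = 14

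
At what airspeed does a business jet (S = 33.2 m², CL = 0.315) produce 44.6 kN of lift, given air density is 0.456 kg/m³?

v = 137 m/s

L = ½ρv²S·CL ⇒ v = √(2L/(ρ·S·CL))
v = √(2 × 44600 / (0.456 × 33.2 × 0.315)) = √18700 = 137 m/s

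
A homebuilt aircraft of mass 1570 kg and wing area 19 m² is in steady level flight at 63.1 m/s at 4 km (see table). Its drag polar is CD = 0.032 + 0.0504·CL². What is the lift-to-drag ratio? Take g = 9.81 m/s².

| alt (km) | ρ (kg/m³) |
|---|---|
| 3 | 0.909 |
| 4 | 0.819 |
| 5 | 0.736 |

At 4 km, from the table: ρ = 0.819 kg/m³.
Level flight ⇒ L = W = m·g = 1570 × 9.81 = 15402 N.
q = ½ρv² = ½ × 0.819 × 63.1² = 1630 Pa.
CL = 2W/(ρv²S) = 2×15402/(0.819×63.1²×19) = 0.4972.
CD = 0.032 + 0.0504 × 0.4972² = 0.04446.
L/D = CL/CD = 0.4972 / 0.04446 = 11.2

L/D = 11.2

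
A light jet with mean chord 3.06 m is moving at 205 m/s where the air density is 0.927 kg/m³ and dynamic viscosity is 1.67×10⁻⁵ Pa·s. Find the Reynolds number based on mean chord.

Re = ρ·v·c/μ = 0.927 × 205 × 3.06 / (1.67×10⁻⁵) = 3.48×10^7

Re = 3.48×10^7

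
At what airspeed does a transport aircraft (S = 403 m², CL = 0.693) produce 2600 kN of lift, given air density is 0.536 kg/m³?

L = ½ρv²S·CL ⇒ v = √(2L/(ρ·S·CL))
v = √(2 × 2.6×10^6 / (0.536 × 403 × 0.693)) = √34740 = 186 m/s

v = 186 m/s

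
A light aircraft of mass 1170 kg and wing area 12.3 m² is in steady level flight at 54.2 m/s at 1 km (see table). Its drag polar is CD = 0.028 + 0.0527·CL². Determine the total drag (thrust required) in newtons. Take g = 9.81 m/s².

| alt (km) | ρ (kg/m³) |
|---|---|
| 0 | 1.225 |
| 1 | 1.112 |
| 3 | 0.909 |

At 1 km, from the table: ρ = 1.112 kg/m³.
Level flight ⇒ L = W = m·g = 1170 × 9.81 = 11478 N.
Dynamic pressure q = 0.5 × 1.112 × 54.2² = 1633 Pa.
Required CL = L/(qS) = 11478/(1633·12.3) = 0.5713.
CD = 0.028 + 0.0527 × 0.5713² = 0.0452.
D = q·S·CD = 1633 × 12.3 × 0.0452 = 908.1 N

D = 908 N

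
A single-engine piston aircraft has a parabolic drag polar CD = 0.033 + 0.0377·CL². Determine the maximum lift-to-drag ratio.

(L/D)max = 14.2

For CD = CD0 + K·CL², (L/D)max occurs at CL* = √(CD0/K) and equals 1/(2√(K·CD0)).
(L/D)max = 1/(2√(0.0377 × 0.033)) = 1/(2 × 0.03527) = 14.2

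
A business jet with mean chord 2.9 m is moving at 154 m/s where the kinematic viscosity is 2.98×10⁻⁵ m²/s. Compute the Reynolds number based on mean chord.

Re = v·c/ν = 154 × 2.9 / (2.98×10⁻⁵) = 1.5×10^7

Re = 1.5×10^7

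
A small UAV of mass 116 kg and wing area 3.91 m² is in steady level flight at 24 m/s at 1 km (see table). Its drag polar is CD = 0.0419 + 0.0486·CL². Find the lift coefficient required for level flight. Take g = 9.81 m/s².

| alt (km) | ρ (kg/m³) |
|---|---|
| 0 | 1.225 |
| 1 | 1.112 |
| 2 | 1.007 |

At 1 km, from the table: ρ = 1.112 kg/m³.
Level flight ⇒ L = W = m·g = 116 × 9.81 = 1138 N.
Dynamic pressure q = 0.5 × 1.112 × 24² = 320.3 Pa.
CL = 2W/(ρv²S) = 2×1138/(1.112×24²×3.91) = 0.9088.

CL = 0.909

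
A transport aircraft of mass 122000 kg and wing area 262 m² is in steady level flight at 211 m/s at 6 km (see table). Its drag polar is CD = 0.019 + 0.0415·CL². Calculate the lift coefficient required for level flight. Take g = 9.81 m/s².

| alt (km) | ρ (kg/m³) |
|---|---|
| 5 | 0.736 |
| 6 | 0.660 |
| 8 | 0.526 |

At 6 km, from the table: ρ = 0.660 kg/m³.
Weight W = mg = 122000 × 9.81 = 1.1968×10^6 N; in level flight L = W.
Dynamic pressure q = 0.5 × 0.66 × 211² = 14690 Pa.
Required CL = L/(qS) = 1.1968×10^6/(14690·262) = 0.3109.

CL = 0.311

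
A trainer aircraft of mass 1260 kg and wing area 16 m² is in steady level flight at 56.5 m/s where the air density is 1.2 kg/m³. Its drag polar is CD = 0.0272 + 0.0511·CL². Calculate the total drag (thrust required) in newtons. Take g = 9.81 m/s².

D = 1090 N

Level flight ⇒ L = W = m·g = 1260 × 9.81 = 12361 N.
q = ½ρv² = ½ × 1.2 × 56.5² = 1915 Pa.
CL = W/(q·S) = 12361 / (1915 × 16) = 0.4033.
CD = 0.0272 + 0.0511 × 0.4033² = 0.03551.
D = q·S·CD = 1915 × 16 × 0.03551 = 1088 N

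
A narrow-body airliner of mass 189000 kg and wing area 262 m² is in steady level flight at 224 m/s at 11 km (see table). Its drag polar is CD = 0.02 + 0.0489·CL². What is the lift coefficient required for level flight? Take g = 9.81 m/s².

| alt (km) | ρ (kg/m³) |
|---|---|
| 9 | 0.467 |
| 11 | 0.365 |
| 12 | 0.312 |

At 11 km, from the table: ρ = 0.365 kg/m³.
In steady level flight, lift balances weight: W = mg = 189000 × 9.81 = 1.8541×10^6 N.
Dynamic pressure q = 0.5 × 0.365 × 224² = 9157 Pa.
CL = W/(q·S) = 1.8541×10^6 / (9157 × 262) = 0.7728.

CL = 0.773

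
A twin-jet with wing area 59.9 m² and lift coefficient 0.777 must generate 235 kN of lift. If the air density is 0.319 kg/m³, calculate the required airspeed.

L = ½ρv²S·CL ⇒ v = √(2L/(ρ·S·CL))
v = √(2 × 2.35×10^5 / (0.319 × 59.9 × 0.777)) = √31660 = 178 m/s

v = 178 m/s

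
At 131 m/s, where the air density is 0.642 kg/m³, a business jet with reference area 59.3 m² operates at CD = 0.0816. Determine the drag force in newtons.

Dynamic pressure q = ½ρv² = ½ × 0.642 × 131² = 5509 Pa.
D = q·S·CD = 5509 × 59.3 × 0.0816 = 26700 N ≈ 26.7 kN

D = 26700 N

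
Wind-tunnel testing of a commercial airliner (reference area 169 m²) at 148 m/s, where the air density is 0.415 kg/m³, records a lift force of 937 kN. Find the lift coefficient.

CL = 1.22

From L = ½ρv²S·CL, rearranging gives CL = 2L/(ρv²S).
CL = 2 × 9.37×10^5 / (0.415 × 148² × 169) = 1.22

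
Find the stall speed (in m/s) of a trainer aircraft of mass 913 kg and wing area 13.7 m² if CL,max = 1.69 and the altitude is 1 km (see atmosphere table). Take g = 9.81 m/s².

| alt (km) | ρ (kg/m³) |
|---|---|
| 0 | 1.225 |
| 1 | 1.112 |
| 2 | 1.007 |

V_stall = 26.4 m/s

At 1 km, from the table: ρ = 1.112 kg/m³.
Weight W = mg = 913 × 9.81 = 8957 N.
From L = ½ρV²S·CL,max = W: V_stall = √(2W/(ρSCL,max)) = √(2·8957/(1.112·13.7·1.69))
V_stall = √695.8 = 26.4 m/s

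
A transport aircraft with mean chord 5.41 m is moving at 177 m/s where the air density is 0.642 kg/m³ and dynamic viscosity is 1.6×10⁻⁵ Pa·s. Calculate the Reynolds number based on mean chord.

Re = ρ·v·c/μ = 0.642 × 177 × 5.41 / (1.6×10⁻⁵) = 3.84×10^7

Re = 3.84×10^7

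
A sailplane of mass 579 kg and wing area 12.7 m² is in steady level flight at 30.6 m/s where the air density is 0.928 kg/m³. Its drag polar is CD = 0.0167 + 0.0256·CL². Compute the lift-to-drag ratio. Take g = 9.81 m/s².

Level flight ⇒ L = W = m·g = 579 × 9.81 = 5680 N.
Dynamic pressure q = 0.5 × 0.928 × 30.6² = 434.5 Pa.
Required CL = L/(qS) = 5680/(434.5·12.7) = 1.029.
CD = 0.0167 + 0.0256 × 1.029² = 0.04383.
L/D = CL/CD = 1.029 / 0.04383 = 23.5

L/D = 23.5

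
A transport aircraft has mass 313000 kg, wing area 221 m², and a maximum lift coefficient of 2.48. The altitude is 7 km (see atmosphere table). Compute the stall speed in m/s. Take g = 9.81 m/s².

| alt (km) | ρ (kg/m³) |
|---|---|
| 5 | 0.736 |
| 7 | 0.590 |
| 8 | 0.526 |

At 7 km, from the table: ρ = 0.590 kg/m³.
Stall occurs when L = W at CL,max. W = mg = 313000 × 9.81 = 3.071×10^6 N.
V_stall = √(2W/(ρ·S·CL,max)) = √(2 × 3.071×10^6 / (0.59 × 221 × 2.48))
V_stall = √18990 = 138 m/s

V_stall = 138 m/s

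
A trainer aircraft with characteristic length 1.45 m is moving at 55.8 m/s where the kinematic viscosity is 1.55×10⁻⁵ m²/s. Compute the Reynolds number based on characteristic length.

Re = 5.22×10^6

Re = v·c/ν = 55.8 × 1.45 / (1.55×10⁻⁵) = 5.22×10^6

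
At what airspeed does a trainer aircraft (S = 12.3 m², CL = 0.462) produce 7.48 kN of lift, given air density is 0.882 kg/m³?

v = 54.6 m/s

L = ½ρv²S·CL ⇒ v = √(2L/(ρ·S·CL))
v = √(2 × 7480 / (0.882 × 12.3 × 0.462)) = √2985 = 54.6 m/s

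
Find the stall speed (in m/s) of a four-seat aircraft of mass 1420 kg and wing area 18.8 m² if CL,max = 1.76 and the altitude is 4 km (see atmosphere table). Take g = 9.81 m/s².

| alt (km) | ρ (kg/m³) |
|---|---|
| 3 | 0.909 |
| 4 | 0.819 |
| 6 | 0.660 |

At 4 km, from the table: ρ = 0.819 kg/m³.
At stall, lift equals weight: L = W = m·g = 1420 × 9.81 = 13930 N.
From L = ½ρV²S·CL,max = W: V_stall = √(2W/(ρSCL,max)) = √(2·13930/(0.819·18.8·1.76))
V_stall = √1028 = 32.1 m/s

V_stall = 32.1 m/s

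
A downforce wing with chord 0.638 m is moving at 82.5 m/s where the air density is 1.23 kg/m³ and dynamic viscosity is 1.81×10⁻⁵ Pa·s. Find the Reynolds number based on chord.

Re = ρ·v·c/μ = 1.23 × 82.5 × 0.638 / (1.81×10⁻⁵) = 3.58×10^6

Re = 3.58×10^6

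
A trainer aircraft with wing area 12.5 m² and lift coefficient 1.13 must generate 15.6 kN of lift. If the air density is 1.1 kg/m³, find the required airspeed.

L = ½ρv²S·CL ⇒ v = √(2L/(ρ·S·CL))
v = √(2 × 15600 / (1.1 × 12.5 × 1.13)) = √2008 = 44.8 m/s

v = 44.8 m/s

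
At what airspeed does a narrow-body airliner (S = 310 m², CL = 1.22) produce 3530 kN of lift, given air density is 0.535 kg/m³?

L = ½ρv²S·CL ⇒ v = √(2L/(ρ·S·CL))
v = √(2 × 3.53×10^6 / (0.535 × 310 × 1.22)) = √34890 = 187 m/s

v = 187 m/s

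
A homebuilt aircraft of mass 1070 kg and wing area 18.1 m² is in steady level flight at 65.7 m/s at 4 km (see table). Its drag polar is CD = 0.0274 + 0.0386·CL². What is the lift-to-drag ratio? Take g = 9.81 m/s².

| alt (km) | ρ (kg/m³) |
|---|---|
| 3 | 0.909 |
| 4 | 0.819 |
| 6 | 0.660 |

L/D = 10.4

At 4 km, from the table: ρ = 0.819 kg/m³.
Level flight ⇒ L = W = m·g = 1070 × 9.81 = 10497 N.
Dynamic pressure q = 0.5 × 0.819 × 65.7² = 1768 Pa.
Required CL = L/(qS) = 10497/(1768·18.1) = 0.3281.
CD = 0.0274 + 0.0386 × 0.3281² = 0.03155.
L/D = CL/CD = 0.3281 / 0.03155 = 10.4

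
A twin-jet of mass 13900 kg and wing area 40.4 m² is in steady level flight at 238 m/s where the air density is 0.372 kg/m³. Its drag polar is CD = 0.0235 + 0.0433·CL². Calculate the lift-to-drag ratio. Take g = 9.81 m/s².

L/D = 11.5

In steady level flight, lift balances weight: W = mg = 13900 × 9.81 = 1.3636×10^5 N.
q = ½ρv² = ½ × 0.372 × 238² = 10540 Pa.
Required CL = L/(qS) = 1.3636×10^5/(10540·40.4) = 0.3204.
CD = 0.0235 + 0.0433 × 0.3204² = 0.02794.
L/D = CL/CD = 0.3204 / 0.02794 = 11.5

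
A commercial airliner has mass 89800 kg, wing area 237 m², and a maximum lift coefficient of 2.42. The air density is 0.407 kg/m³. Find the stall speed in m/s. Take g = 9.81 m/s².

V_stall = 86.9 m/s

Weight W = mg = 89800 × 9.81 = 8.809×10^5 N.
V_stall = √(2W/(ρ·S·CL,max)) = √(2 × 8.809×10^5 / (0.407 × 237 × 2.42))
V_stall = √7548 = 86.9 m/s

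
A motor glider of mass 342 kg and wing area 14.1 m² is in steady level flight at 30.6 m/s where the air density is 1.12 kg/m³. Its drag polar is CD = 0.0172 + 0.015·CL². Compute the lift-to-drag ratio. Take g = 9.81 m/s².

Level flight ⇒ L = W = m·g = 342 × 9.81 = 3355 N.
q = ½ρv² = ½ × 1.12 × 30.6² = 524.4 Pa.
CL = W/(q·S) = 3355 / (524.4 × 14.1) = 0.4538.
CD = 0.0172 + 0.015 × 0.4538² = 0.02029.
L/D = CL/CD = 0.4538 / 0.02029 = 22.4

L/D = 22.4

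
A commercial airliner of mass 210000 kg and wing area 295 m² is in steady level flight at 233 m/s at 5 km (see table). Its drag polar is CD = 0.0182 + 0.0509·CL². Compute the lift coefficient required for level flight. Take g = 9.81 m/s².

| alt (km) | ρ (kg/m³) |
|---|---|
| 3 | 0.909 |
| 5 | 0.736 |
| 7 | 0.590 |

CL = 0.35

At 5 km, from the table: ρ = 0.736 kg/m³.
Level flight ⇒ L = W = m·g = 210000 × 9.81 = 2.0601×10^6 N.
Dynamic pressure q = 0.5 × 0.736 × 233² = 19980 Pa.
Required CL = L/(qS) = 2.0601×10^6/(19980·295) = 0.3495.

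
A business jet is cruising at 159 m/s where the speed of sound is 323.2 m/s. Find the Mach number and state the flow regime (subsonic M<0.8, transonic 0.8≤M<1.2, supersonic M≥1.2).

M = 0.492 (subsonic)

M = v/a = 159 / 323.2 = 0.492
M = 0.492 → subsonic.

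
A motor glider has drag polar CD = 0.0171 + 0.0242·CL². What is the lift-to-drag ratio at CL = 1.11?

L/D = 23.7

CD = 0.0171 + 0.0242 × 1.11² = 0.04692
L/D = CL/CD = 1.11 / 0.04692 = 23.7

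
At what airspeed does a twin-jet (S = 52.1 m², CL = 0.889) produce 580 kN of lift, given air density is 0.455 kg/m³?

v = 235 m/s

L = ½ρv²S·CL ⇒ v = √(2L/(ρ·S·CL))
v = √(2 × 5.8×10^5 / (0.455 × 52.1 × 0.889)) = √55040 = 235 m/s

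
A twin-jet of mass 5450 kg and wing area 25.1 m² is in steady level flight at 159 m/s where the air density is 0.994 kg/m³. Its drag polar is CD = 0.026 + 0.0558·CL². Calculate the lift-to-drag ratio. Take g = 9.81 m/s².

L/D = 6.14

Level flight ⇒ L = W = m·g = 5450 × 9.81 = 53464 N.
Dynamic pressure q = 0.5 × 0.994 × 159² = 12560 Pa.
Required CL = L/(qS) = 53464/(12560·25.1) = 0.1695.
CD = 0.026 + 0.0558 × 0.1695² = 0.0276.
L/D = CL/CD = 0.1695 / 0.0276 = 6.14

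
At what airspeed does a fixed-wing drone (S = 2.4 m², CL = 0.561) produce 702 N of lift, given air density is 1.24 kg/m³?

v = 29 m/s

L = ½ρv²S·CL ⇒ v = √(2L/(ρ·S·CL))
v = √(2 × 702 / (1.24 × 2.4 × 0.561)) = √841 = 29 m/s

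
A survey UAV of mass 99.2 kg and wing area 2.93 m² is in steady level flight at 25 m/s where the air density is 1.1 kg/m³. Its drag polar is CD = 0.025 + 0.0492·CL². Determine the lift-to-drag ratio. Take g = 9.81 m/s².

L/D = 13.6

Weight W = mg = 99.2 × 9.81 = 973.15 N; in level flight L = W.
q = ½ρv² = ½ × 1.1 × 25² = 343.8 Pa.
CL = W/(q·S) = 973.15 / (343.8 × 2.93) = 0.9662.
CD = 0.025 + 0.0492 × 0.9662² = 0.07093.
L/D = CL/CD = 0.9662 / 0.07093 = 13.6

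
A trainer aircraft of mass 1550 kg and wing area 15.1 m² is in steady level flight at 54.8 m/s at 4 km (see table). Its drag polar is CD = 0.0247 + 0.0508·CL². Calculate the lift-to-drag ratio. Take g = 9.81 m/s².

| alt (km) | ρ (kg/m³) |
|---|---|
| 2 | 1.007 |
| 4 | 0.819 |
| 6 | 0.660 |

L/D = 13.9

At 4 km, from the table: ρ = 0.819 kg/m³.
Weight W = mg = 1550 × 9.81 = 15206 N; in level flight L = W.
Dynamic pressure q = 0.5 × 0.819 × 54.8² = 1230 Pa.
Required CL = L/(qS) = 15206/(1230·15.1) = 0.8189.
CD = 0.0247 + 0.0508 × 0.8189² = 0.05876.
L/D = CL/CD = 0.8189 / 0.05876 = 13.9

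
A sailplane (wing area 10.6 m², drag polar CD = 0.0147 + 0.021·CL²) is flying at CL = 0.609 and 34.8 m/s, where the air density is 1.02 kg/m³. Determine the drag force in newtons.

CD = 0.0147 + 0.021 × 0.609² = 0.02249
D = ½ρv²S·CD = ½ × 1.02 × 34.8² × 10.6 × 0.02249 = 147 N

D = 147 N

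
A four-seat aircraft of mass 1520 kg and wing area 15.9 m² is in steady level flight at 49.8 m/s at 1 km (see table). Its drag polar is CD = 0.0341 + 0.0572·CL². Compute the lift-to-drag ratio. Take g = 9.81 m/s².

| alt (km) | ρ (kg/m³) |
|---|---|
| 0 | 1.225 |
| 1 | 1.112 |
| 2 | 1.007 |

At 1 km, from the table: ρ = 1.112 kg/m³.
Level flight ⇒ L = W = m·g = 1520 × 9.81 = 14911 N.
q = ½ρv² = ½ × 1.112 × 49.8² = 1379 Pa.
CL = W/(q·S) = 14911 / (1379 × 15.9) = 0.6801.
CD = 0.0341 + 0.0572 × 0.6801² = 0.06056.
L/D = CL/CD = 0.6801 / 0.06056 = 11.2

L/D = 11.2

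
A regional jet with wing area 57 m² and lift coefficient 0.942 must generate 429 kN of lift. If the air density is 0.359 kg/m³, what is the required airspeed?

L = ½ρv²S·CL ⇒ v = √(2L/(ρ·S·CL))
v = √(2 × 4.29×10^5 / (0.359 × 57 × 0.942)) = √44510 = 211 m/s

v = 211 m/s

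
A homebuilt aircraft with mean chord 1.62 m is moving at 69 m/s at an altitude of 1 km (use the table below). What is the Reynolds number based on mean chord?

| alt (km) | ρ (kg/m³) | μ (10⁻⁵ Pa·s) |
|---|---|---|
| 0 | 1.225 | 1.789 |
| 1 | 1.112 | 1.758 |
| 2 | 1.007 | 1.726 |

At 1 km, from the table: ρ = 1.112 kg/m³, μ = 1.758×10⁻⁵ Pa·s.
Re = ρ·v·c/μ = 1.112 × 69 × 1.62 / (1.758×10⁻⁵) = 7.07×10^6

Re = 7.07×10^6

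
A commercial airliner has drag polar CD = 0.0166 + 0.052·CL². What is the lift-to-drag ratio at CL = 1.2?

L/D = 13.1

CD = 0.0166 + 0.052 × 1.2² = 0.09148
L/D = CL/CD = 1.2 / 0.09148 = 13.1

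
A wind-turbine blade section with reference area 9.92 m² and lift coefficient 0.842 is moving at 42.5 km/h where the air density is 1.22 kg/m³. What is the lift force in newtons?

Convert speed: v = 42.5 km/h ÷ 3.6 = 11.81 m/s.
Dynamic pressure q = ½ρv² = ½ × 1.22 × 11.81² = 85.02 Pa.
L = q·S·CL = 85.02 × 9.92 × 0.842 = 710 N

L = 710 N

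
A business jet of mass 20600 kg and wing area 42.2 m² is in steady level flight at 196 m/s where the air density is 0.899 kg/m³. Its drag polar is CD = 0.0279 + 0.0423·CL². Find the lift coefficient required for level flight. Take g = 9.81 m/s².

In steady level flight, lift balances weight: W = mg = 20600 × 9.81 = 2.0209×10^5 N.
Dynamic pressure q = 0.5 × 0.899 × 196² = 17270 Pa.
CL = W/(q·S) = 2.0209×10^5 / (17270 × 42.2) = 0.2773.

CL = 0.277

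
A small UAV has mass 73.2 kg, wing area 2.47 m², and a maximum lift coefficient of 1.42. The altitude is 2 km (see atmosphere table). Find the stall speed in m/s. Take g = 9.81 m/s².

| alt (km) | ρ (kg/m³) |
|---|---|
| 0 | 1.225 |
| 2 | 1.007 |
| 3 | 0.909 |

At 2 km, from the table: ρ = 1.007 kg/m³.
Stall occurs when L = W at CL,max. W = mg = 73.2 × 9.81 = 718.1 N.
V_stall = √(2W/(ρ·S·CL,max)) = √(2 × 718.1 / (1.007 × 2.47 × 1.42))
V_stall = √406.6 = 20.2 m/s

V_stall = 20.2 m/s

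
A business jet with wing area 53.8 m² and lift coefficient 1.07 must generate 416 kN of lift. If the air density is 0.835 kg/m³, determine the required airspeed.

v = 132 m/s

L = ½ρv²S·CL ⇒ v = √(2L/(ρ·S·CL))
v = √(2 × 4.16×10^5 / (0.835 × 53.8 × 1.07)) = √17310 = 132 m/s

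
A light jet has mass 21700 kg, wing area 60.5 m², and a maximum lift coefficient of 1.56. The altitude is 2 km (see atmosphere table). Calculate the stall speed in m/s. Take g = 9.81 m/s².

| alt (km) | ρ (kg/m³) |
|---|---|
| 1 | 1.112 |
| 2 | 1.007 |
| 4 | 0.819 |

V_stall = 66.9 m/s

At 2 km, from the table: ρ = 1.007 kg/m³.
At stall, lift equals weight: L = W = m·g = 21700 × 9.81 = 2.129×10^5 N.
From L = ½ρV²S·CL,max = W: V_stall = √(2W/(ρSCL,max)) = √(2·2.129×10^5/(1.007·60.5·1.56))
V_stall = √4480 = 66.9 m/s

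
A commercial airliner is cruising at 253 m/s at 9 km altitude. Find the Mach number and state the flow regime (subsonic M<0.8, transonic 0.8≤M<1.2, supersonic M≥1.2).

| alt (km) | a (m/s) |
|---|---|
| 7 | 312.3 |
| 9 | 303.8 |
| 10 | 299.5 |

At 9 km, from the table: a = 303.8 m/s.
M = v/a = 253 / 303.8 = 0.833
M = 0.833 → transonic.

M = 0.833 (transonic)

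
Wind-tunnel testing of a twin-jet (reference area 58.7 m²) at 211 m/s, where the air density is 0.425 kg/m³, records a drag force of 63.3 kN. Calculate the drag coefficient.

CD = 0.114

From D = ½ρv²S·CD, rearranging gives CD = 2D/(ρv²S).
CD = 2 × 63300 / (0.425 × 211² × 58.7) = 0.114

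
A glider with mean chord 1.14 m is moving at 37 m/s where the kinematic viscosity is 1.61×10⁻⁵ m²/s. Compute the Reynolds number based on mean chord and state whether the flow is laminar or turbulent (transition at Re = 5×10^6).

Re = 2.62×10^6 (laminar)

Re = v·c/ν = 37 × 1.14 / (1.61×10⁻⁵) = 2.62×10^6
Since 2.62×10^6 < 5×10^6, the flow is laminar.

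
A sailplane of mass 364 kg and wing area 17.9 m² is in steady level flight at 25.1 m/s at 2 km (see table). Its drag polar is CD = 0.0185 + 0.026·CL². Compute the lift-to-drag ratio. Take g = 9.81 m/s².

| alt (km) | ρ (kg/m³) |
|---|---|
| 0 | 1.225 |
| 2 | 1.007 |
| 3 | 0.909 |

At 2 km, from the table: ρ = 1.007 kg/m³.
Weight W = mg = 364 × 9.81 = 3570.8 N; in level flight L = W.
Dynamic pressure q = 0.5 × 1.007 × 25.1² = 317.2 Pa.
CL = 2W/(ρv²S) = 2×3570.8/(1.007×25.1²×17.9) = 0.6289.
CD = 0.0185 + 0.026 × 0.6289² = 0.02878.
L/D = CL/CD = 0.6289 / 0.02878 = 21.8

L/D = 21.8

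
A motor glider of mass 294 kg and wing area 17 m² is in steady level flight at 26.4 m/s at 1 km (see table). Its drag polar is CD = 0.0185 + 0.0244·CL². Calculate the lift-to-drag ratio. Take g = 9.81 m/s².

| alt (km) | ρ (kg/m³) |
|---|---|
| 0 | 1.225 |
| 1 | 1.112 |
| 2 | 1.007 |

L/D = 18.9

At 1 km, from the table: ρ = 1.112 kg/m³.
In steady level flight, lift balances weight: W = mg = 294 × 9.81 = 2884.1 N.
q = ½ρv² = ½ × 1.112 × 26.4² = 387.5 Pa.
Required CL = L/(qS) = 2884.1/(387.5·17) = 0.4378.
CD = 0.0185 + 0.0244 × 0.4378² = 0.02318.
L/D = CL/CD = 0.4378 / 0.02318 = 18.9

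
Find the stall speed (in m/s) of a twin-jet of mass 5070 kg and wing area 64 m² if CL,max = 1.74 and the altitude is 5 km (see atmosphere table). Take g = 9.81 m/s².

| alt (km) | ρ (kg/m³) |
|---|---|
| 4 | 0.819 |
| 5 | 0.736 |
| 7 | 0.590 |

V_stall = 34.8 m/s

At 5 km, from the table: ρ = 0.736 kg/m³.
Weight W = mg = 5070 × 9.81 = 49740 N.
V_stall = √(2W/(ρ·S·CL,max)) = √(2 × 49740 / (0.736 × 64 × 1.74))
V_stall = √1214 = 34.8 m/s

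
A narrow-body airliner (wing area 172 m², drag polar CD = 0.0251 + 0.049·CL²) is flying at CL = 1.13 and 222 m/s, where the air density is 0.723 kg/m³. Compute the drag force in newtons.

D = 2.69×10^5 N

CD = 0.0251 + 0.049 × 1.13² = 0.08767
D = ½ρv²S·CD = ½ × 0.723 × 222² × 172 × 0.08767 = 2.69×10^5 N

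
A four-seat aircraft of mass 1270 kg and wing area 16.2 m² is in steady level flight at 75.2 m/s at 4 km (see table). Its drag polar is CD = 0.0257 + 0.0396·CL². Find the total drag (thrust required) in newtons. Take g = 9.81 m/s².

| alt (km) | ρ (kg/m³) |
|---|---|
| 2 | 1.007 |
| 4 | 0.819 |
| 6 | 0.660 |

At 4 km, from the table: ρ = 0.819 kg/m³.
In steady level flight, lift balances weight: W = mg = 1270 × 9.81 = 12459 N.
q = ½ρv² = ½ × 0.819 × 75.2² = 2316 Pa.
CL = W/(q·S) = 12459 / (2316 × 16.2) = 0.3321.
CD = 0.0257 + 0.0396 × 0.3321² = 0.03007.
D = q·S·CD = 2316 × 16.2 × 0.03007 = 1128 N

D = 1130 N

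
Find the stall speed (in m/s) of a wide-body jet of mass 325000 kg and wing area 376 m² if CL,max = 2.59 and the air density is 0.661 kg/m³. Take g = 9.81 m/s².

Weight W = mg = 325000 × 9.81 = 3.188×10^6 N.
V_stall = √(2W/(ρ·S·CL,max)) = √(2 × 3.188×10^6 / (0.661 × 376 × 2.59))
V_stall = √9906 = 99.5 m/s

V_stall = 99.5 m/s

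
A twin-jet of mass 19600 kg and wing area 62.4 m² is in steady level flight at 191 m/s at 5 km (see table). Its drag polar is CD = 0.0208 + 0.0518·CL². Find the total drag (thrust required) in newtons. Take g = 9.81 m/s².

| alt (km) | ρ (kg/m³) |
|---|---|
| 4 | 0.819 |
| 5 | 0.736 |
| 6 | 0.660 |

D = 19700 N

At 5 km, from the table: ρ = 0.736 kg/m³.
In steady level flight, lift balances weight: W = mg = 19600 × 9.81 = 1.9228×10^5 N.
q = ½ρv² = ½ × 0.736 × 191² = 13430 Pa.
Required CL = L/(qS) = 1.9228×10^5/(13430·62.4) = 0.2295.
CD = 0.0208 + 0.0518 × 0.2295² = 0.02353.
D = q·S·CD = 13430 × 62.4 × 0.02353 = 19710 N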